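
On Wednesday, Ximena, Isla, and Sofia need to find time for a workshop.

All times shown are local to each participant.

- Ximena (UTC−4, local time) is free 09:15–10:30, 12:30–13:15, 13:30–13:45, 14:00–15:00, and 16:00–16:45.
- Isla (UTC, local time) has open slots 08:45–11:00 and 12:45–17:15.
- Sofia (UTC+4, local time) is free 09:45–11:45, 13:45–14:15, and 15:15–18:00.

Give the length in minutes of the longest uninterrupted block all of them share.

45 minutes

Ximena → UTC: 13:15–14:30, 16:30–17:15, 17:30–17:45, 18:00–19:00, 20:00–20:45.
Isla → UTC: 08:45–11:00, 12:45–17:15.
Sofia → UTC: 05:45–07:45, 09:45–10:15, 11:15–14:00.
Ximena ∩ Isla: 13:15–14:30, 16:30–17:15.
Ximena ∩ Isla ∩ Sofia: 13:15–14:00.
Single common window of 45 minutes.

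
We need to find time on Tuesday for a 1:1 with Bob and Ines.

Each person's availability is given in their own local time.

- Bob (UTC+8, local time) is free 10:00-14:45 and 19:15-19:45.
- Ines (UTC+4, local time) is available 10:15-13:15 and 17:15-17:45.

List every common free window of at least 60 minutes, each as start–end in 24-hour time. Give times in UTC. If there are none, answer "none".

none

Bob → UTC: 02:00–06:45, 11:15–11:45.
Ines → UTC: 06:15–09:15, 13:15–13:45.
Bob ∩ Ines: 06:15–06:45.
Windows ≥ 60 min: (none).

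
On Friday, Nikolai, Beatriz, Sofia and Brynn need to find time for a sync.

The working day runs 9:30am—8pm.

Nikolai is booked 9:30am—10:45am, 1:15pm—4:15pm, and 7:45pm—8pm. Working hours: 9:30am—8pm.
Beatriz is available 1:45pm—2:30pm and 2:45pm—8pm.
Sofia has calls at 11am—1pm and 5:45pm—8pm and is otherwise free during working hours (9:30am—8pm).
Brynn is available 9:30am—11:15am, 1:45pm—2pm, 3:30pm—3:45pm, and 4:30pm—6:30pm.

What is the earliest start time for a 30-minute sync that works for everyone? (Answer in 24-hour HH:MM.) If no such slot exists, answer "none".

16:30

Nikolai free within 09:30–20:00: 10:45–13:15, 16:15–19:45.
Sofia free within 09:30–20:00: 09:30–11:00, 13:00–17:45.
Nikolai ∩ Beatriz: 16:15–19:45.
Nikolai ∩ Beatriz ∩ Sofia: 16:15–17:45.
Nikolai ∩ Beatriz ∩ Sofia ∩ Brynn: 16:30–17:45.
Windows ≥ 30 min: 16:30–17:45.
Earliest such window starts at 16:30.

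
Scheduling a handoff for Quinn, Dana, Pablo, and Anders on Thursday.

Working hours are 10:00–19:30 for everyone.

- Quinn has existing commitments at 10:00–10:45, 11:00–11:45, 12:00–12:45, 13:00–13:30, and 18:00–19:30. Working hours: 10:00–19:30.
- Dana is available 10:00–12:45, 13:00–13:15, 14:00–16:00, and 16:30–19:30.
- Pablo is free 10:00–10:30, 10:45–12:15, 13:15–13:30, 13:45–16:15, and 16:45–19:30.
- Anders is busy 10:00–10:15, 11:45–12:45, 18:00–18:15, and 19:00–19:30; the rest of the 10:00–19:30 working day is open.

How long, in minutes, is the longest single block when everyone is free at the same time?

120 minutes

Quinn free within 10:00–19:30: 10:45–11:00, 11:45–12:00, 12:45–13:00, 13:30–18:00.
Anders free within 10:00–19:30: 10:15–11:45, 12:45–18:00, 18:15–19:00.
Quinn ∩ Dana: 10:45–11:00, 11:45–12:00, 14:00–16:00, 16:30–18:00.
Quinn ∩ Dana ∩ Pablo: 10:45–11:00, 11:45–12:00, 14:00–16:00, 16:45–18:00.
Quinn ∩ Dana ∩ Pablo ∩ Anders: 10:45–11:00, 14:00–16:00, 16:45–18:00.
Common window lengths: 15, 120, 75 min; longest is 120.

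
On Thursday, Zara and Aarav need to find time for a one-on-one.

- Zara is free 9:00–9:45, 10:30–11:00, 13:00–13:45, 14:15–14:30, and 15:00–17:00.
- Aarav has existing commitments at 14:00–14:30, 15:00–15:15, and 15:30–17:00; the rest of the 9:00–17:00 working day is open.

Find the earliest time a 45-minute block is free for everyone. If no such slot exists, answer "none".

Aarav free within 09:00–17:00: 09:00–14:00, 14:30–15:00, 15:15–15:30.
Zara ∩ Aarav: 09:00–09:45, 10:30–11:00, 13:00–13:45, 15:15–15:30.
Windows ≥ 45 min: 09:00–09:45, 13:00–13:45.
Earliest such window starts at 09:00.

09:00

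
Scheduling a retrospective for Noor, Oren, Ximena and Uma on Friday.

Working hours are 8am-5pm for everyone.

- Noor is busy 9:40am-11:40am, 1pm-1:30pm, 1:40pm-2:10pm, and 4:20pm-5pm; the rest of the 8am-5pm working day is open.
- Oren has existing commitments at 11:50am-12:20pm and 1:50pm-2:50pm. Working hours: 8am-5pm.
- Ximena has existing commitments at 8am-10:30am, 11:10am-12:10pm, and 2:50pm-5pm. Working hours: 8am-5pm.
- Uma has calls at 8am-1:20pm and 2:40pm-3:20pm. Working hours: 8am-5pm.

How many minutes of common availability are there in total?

10 minutes

Noor free within 08:00–17:00: 08:00–09:40, 11:40–13:00, 13:30–13:40, 14:10–16:20.
Oren free within 08:00–17:00: 08:00–11:50, 12:20–13:50, 14:50–17:00.
Ximena free within 08:00–17:00: 10:30–11:10, 12:10–14:50.
Uma free within 08:00–17:00: 13:20–14:40, 15:20–17:00.
Noor ∩ Oren: 08:00–09:40, 11:40–11:50, 12:20–13:00, 13:30–13:40, 14:50–16:20.
Noor ∩ Oren ∩ Ximena: 12:20–13:00, 13:30–13:40.
Noor ∩ Oren ∩ Ximena ∩ Uma: 13:30–13:40.
Total common minutes: 10.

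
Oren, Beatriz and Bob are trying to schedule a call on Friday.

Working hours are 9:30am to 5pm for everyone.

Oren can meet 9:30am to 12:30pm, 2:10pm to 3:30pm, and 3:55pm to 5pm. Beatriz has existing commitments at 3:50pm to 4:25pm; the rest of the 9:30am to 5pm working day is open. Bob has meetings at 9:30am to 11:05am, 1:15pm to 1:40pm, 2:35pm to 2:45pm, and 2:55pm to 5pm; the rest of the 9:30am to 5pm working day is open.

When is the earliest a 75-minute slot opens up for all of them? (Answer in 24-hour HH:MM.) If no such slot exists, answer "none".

Beatriz free within 09:30–17:00: 09:30–15:50, 16:25–17:00.
Bob free within 09:30–17:00: 11:05–13:15, 13:40–14:35, 14:45–14:55.
Oren ∩ Beatriz: 09:30–12:30, 14:10–15:30, 16:25–17:00.
Oren ∩ Beatriz ∩ Bob: 11:05–12:30, 14:10–14:35, 14:45–14:55.
Windows ≥ 75 min: 11:05–12:30.
Earliest such window starts at 11:05.

11:05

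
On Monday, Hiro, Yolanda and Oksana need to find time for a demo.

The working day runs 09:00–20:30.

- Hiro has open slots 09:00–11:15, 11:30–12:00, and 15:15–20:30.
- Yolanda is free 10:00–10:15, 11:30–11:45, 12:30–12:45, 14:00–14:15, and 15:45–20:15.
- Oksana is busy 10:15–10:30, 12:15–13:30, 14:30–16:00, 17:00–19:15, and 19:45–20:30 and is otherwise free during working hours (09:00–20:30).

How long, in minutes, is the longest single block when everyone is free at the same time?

Oksana free within 09:00–20:30: 09:00–10:15, 10:30–12:15, 13:30–14:30, 16:00–17:00, 19:15–19:45.
Hiro ∩ Yolanda: 10:00–10:15, 11:30–11:45, 15:45–20:15.
Hiro ∩ Yolanda ∩ Oksana: 10:00–10:15, 11:30–11:45, 16:00–17:00, 19:15–19:45.
Common window lengths: 15, 15, 60, 30 min; longest is 60.

60 minutes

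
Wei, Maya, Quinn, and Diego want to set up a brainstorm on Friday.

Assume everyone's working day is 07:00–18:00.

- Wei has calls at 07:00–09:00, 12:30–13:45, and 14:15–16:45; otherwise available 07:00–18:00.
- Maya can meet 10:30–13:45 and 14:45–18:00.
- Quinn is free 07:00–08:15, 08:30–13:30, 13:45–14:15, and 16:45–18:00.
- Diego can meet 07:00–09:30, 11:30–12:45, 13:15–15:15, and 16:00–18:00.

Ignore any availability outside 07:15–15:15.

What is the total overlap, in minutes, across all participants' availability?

60 minutes

Wei free within 07:00–18:00: 09:00–12:30, 13:45–14:15, 16:45–18:00.
Wei ∩ Maya: 10:30–12:30, 16:45–18:00.
Wei ∩ Maya ∩ Quinn: 10:30–12:30, 16:45–18:00.
Wei ∩ Maya ∩ Quinn ∩ Diego: 11:30–12:30, 16:45–18:00.
Restricted to 07:15–15:15: 11:30–12:30.
Total common minutes: 60.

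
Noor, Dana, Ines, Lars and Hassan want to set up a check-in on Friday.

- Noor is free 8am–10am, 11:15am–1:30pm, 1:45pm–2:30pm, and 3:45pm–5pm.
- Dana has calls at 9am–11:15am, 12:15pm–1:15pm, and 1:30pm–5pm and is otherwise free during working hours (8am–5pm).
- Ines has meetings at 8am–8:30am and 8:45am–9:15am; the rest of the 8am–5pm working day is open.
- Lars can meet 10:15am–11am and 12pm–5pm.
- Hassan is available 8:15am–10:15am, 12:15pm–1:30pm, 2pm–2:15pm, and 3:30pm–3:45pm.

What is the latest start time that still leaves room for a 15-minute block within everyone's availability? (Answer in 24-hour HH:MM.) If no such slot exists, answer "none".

Dana free within 08:00–17:00: 08:00–09:00, 11:15–12:15, 13:15–13:30.
Ines free within 08:00–17:00: 08:30–08:45, 09:15–17:00.
Noor ∩ Dana: 08:00–09:00, 11:15–12:15, 13:15–13:30.
Noor ∩ Dana ∩ Ines: 08:30–08:45, 11:15–12:15, 13:15–13:30.
Noor ∩ Dana ∩ Ines ∩ Lars: 12:00–12:15, 13:15–13:30.
Noor ∩ Dana ∩ Ines ∩ Lars ∩ Hassan: 13:15–13:30.
Windows ≥ 15 min: 13:15–13:30.
Latest start in the last window 13:15–13:30 is 13:30 − 15 min = 13:15.

13:15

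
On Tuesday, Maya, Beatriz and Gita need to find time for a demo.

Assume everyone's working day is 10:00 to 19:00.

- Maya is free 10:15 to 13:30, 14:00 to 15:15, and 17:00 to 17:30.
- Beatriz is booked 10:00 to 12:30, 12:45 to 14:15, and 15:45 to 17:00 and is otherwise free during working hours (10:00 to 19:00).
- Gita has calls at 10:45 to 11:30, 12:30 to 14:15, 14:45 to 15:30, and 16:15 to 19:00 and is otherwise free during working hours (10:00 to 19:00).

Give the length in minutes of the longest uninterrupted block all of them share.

Beatriz free within 10:00–19:00: 12:30–12:45, 14:15–15:45, 17:00–19:00.
Gita free within 10:00–19:00: 10:00–10:45, 11:30–12:30, 14:15–14:45, 15:30–16:15.
Maya ∩ Beatriz: 12:30–12:45, 14:15–15:15, 17:00–17:30.
Maya ∩ Beatriz ∩ Gita: 14:15–14:45.
Single common window of 30 minutes.

30 minutes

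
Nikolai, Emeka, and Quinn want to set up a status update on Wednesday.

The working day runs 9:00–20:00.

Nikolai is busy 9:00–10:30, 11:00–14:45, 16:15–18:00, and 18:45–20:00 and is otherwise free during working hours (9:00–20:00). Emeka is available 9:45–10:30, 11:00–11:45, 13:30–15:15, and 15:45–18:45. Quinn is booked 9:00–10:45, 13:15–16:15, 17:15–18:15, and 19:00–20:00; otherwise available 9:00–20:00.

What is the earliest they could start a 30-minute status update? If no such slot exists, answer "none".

18:15

Nikolai free within 09:00–20:00: 10:30–11:00, 14:45–16:15, 18:00–18:45.
Quinn free within 09:00–20:00: 10:45–13:15, 16:15–17:15, 18:15–19:00.
Nikolai ∩ Emeka: 14:45–15:15, 15:45–16:15, 18:00–18:45.
Nikolai ∩ Emeka ∩ Quinn: 18:15–18:45.
Windows ≥ 30 min: 18:15–18:45.
Earliest such window starts at 18:15.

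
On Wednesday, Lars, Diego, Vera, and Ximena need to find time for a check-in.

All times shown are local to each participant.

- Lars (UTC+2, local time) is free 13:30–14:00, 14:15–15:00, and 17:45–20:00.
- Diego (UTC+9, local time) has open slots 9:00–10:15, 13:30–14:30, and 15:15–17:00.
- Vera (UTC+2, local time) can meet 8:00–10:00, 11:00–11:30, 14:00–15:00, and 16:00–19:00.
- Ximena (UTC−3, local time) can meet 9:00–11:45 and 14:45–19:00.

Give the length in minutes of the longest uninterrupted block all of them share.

0 minutes

Lars → UTC: 11:30–12:00, 12:15–13:00, 15:45–18:00.
Diego → UTC: 00:00–01:15, 04:30–05:30, 06:15–08:00.
Vera → UTC: 06:00–08:00, 09:00–09:30, 12:00–13:00, 14:00–17:00.
Ximena → UTC: 12:00–14:45, 17:45–22:00.
Lars ∩ Diego: (none).
Lars ∩ Diego ∩ Vera: (none).
Lars ∩ Diego ∩ Vera ∩ Ximena: (none).
No common window.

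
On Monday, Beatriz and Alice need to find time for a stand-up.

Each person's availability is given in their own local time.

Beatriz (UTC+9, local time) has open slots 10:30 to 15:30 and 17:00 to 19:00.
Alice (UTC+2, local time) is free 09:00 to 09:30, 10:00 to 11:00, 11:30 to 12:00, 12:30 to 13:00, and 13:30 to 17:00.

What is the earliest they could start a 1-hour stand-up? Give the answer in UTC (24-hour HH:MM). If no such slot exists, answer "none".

Beatriz → UTC: 01:30–06:30, 08:00–10:00.
Alice → UTC: 07:00–07:30, 08:00–09:00, 09:30–10:00, 10:30–11:00, 11:30–15:00.
Beatriz ∩ Alice: 08:00–09:00, 09:30–10:00.
Windows ≥ 60 min: 08:00–09:00.
Earliest such window starts at 08:00.

08:00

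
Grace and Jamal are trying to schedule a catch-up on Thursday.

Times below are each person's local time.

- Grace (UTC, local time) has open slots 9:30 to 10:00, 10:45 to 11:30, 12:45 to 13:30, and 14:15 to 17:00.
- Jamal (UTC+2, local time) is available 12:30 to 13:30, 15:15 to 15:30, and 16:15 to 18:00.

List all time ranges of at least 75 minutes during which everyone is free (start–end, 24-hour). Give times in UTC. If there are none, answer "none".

Grace → UTC: 09:30–10:00, 10:45–11:30, 12:45–13:30, 14:15–17:00.
Jamal → UTC: 10:30–11:30, 13:15–13:30, 14:15–16:00.
Grace ∩ Jamal: 10:45–11:30, 13:15–13:30, 14:15–16:00.
Windows ≥ 75 min: 14:15–16:00.

14:15–16:00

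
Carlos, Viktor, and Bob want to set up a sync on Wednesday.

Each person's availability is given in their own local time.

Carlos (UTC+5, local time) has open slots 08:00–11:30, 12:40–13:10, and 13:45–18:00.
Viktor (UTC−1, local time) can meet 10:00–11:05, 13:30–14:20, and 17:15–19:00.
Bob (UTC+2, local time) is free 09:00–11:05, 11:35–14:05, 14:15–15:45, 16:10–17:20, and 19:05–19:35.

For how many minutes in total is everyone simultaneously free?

65 minutes

Carlos → UTC: 03:00–06:30, 07:40–08:10, 08:45–13:00.
Viktor → UTC: 11:00–12:05, 14:30–15:20, 18:15–20:00.
Bob → UTC: 07:00–09:05, 09:35–12:05, 12:15–13:45, 14:10–15:20, 17:05–17:35.
Carlos ∩ Viktor: 11:00–12:05.
Carlos ∩ Viktor ∩ Bob: 11:00–12:05.
Total common minutes: 65.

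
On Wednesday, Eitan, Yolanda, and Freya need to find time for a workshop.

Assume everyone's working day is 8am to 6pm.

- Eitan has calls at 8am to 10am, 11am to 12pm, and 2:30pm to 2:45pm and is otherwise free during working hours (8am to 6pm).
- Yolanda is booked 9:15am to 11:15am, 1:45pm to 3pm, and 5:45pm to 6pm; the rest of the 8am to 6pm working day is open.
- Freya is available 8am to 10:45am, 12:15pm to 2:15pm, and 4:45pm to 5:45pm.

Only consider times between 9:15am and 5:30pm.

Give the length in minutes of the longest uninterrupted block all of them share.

90 minutes

Eitan free within 08:00–18:00: 10:00–11:00, 12:00–14:30, 14:45–18:00.
Yolanda free within 08:00–18:00: 08:00–09:15, 11:15–13:45, 15:00–17:45.
Eitan ∩ Yolanda: 12:00–13:45, 15:00–17:45.
Eitan ∩ Yolanda ∩ Freya: 12:15–13:45, 16:45–17:45.
Restricted to 09:15–17:30: 12:15–13:45, 16:45–17:30.
Common window lengths: 90, 45 min; longest is 90.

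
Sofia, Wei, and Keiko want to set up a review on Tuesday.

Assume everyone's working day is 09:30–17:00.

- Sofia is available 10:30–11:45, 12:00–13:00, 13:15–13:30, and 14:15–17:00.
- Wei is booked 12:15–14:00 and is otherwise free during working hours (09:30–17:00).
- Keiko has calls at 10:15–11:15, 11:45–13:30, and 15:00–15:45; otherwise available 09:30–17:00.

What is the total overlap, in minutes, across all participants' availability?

150 minutes

Wei free within 09:30–17:00: 09:30–12:15, 14:00–17:00.
Keiko free within 09:30–17:00: 09:30–10:15, 11:15–11:45, 13:30–15:00, 15:45–17:00.
Sofia ∩ Wei: 10:30–11:45, 12:00–12:15, 14:15–17:00.
Sofia ∩ Wei ∩ Keiko: 11:15–11:45, 14:15–15:00, 15:45–17:00.
Total common minutes: 30 + 45 + 75 = 150.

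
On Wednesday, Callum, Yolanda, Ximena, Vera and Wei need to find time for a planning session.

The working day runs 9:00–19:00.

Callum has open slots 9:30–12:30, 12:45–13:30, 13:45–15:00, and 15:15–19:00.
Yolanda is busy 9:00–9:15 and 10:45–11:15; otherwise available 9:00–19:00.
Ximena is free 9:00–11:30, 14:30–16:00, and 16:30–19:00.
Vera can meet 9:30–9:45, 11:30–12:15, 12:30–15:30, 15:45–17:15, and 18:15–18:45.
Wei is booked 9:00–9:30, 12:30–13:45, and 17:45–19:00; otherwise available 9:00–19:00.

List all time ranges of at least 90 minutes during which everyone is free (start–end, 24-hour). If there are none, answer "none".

none

Yolanda free within 09:00–19:00: 09:15–10:45, 11:15–19:00.
Wei free within 09:00–19:00: 09:30–12:30, 13:45–17:45.
Callum ∩ Yolanda: 09:30–10:45, 11:15–12:30, 12:45–13:30, 13:45–15:00, 15:15–19:00.
Callum ∩ Yolanda ∩ Ximena: 09:30–10:45, 11:15–11:30, 14:30–15:00, 15:15–16:00, 16:30–19:00.
Callum ∩ Yolanda ∩ Ximena ∩ Vera: 09:30–09:45, 14:30–15:00, 15:15–15:30, 15:45–16:00, 16:30–17:15, 18:15–18:45.
Callum ∩ Yolanda ∩ Ximena ∩ Vera ∩ Wei: 09:30–09:45, 14:30–15:00, 15:15–15:30, 15:45–16:00, 16:30–17:15.
Windows ≥ 90 min: (none).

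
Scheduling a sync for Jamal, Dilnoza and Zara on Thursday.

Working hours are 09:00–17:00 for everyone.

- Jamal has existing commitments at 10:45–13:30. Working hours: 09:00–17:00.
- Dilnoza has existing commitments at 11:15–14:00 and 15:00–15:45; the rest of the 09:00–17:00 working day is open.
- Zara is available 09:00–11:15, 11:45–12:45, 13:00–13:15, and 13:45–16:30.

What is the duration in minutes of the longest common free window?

105 minutes

Jamal free within 09:00–17:00: 09:00–10:45, 13:30–17:00.
Dilnoza free within 09:00–17:00: 09:00–11:15, 14:00–15:00, 15:45–17:00.
Jamal ∩ Dilnoza: 09:00–10:45, 14:00–15:00, 15:45–17:00.
Jamal ∩ Dilnoza ∩ Zara: 09:00–10:45, 14:00–15:00, 15:45–16:30.
Common window lengths: 105, 60, 45 min; longest is 105.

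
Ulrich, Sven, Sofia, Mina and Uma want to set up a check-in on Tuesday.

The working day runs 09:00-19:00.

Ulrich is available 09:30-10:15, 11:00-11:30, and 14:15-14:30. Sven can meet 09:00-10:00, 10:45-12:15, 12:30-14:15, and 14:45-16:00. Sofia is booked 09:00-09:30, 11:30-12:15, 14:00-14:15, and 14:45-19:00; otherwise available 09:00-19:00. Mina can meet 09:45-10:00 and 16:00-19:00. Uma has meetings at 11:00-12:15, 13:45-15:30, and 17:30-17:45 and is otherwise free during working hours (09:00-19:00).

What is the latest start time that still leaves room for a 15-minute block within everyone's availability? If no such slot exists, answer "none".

09:45

Sofia free within 09:00–19:00: 09:30–11:30, 12:15–14:00, 14:15–14:45.
Uma free within 09:00–19:00: 09:00–11:00, 12:15–13:45, 15:30–17:30, 17:45–19:00.
Ulrich ∩ Sven: 09:30–10:00, 11:00–11:30.
Ulrich ∩ Sven ∩ Sofia: 09:30–10:00, 11:00–11:30.
Ulrich ∩ Sven ∩ Sofia ∩ Mina: 09:45–10:00.
Ulrich ∩ Sven ∩ Sofia ∩ Mina ∩ Uma: 09:45–10:00.
Windows ≥ 15 min: 09:45–10:00.
Latest start in the last window 09:45–10:00 is 10:00 − 15 min = 09:45.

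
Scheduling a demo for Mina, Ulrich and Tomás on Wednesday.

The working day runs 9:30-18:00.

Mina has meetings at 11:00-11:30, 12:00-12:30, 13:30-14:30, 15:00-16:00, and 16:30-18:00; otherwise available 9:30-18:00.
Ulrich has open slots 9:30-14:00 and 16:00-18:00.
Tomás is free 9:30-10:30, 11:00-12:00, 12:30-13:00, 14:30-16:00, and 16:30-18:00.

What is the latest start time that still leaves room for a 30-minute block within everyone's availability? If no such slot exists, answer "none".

Mina free within 09:30–18:00: 09:30–11:00, 11:30–12:00, 12:30–13:30, 14:30–15:00, 16:00–16:30.
Mina ∩ Ulrich: 09:30–11:00, 11:30–12:00, 12:30–13:30, 16:00–16:30.
Mina ∩ Ulrich ∩ Tomás: 09:30–10:30, 11:30–12:00, 12:30–13:00.
Windows ≥ 30 min: 09:30–10:30, 11:30–12:00, 12:30–13:00.
Latest start in the last window 12:30–13:00 is 13:00 − 30 min = 12:30.

12:30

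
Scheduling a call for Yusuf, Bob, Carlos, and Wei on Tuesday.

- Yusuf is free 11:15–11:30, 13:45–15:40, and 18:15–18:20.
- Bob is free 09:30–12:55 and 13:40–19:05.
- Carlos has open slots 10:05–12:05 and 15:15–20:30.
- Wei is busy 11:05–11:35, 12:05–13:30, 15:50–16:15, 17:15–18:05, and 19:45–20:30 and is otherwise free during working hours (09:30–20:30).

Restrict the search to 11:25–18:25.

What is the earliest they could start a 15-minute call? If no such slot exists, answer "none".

15:15

Wei free within 09:30–20:30: 09:30–11:05, 11:35–12:05, 13:30–15:50, 16:15–17:15, 18:05–19:45.
Yusuf ∩ Bob: 11:15–11:30, 13:45–15:40, 18:15–18:20.
Yusuf ∩ Bob ∩ Carlos: 11:15–11:30, 15:15–15:40, 18:15–18:20.
Yusuf ∩ Bob ∩ Carlos ∩ Wei: 15:15–15:40, 18:15–18:20.
Restricted to 11:25–18:25: 15:15–15:40, 18:15–18:20.
Windows ≥ 15 min: 15:15–15:40.
Earliest such window starts at 15:15.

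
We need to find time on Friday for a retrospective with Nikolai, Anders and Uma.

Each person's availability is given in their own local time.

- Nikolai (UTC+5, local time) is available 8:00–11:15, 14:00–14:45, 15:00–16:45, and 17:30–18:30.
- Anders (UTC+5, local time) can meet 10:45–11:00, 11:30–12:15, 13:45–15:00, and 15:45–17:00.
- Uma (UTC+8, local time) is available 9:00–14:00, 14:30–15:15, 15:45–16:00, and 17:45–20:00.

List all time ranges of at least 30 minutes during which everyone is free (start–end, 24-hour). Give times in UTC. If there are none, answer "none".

Nikolai → UTC: 03:00–06:15, 09:00–09:45, 10:00–11:45, 12:30–13:30.
Anders → UTC: 05:45–06:00, 06:30–07:15, 08:45–10:00, 10:45–12:00.
Uma → UTC: 01:00–06:00, 06:30–07:15, 07:45–08:00, 09:45–12:00.
Nikolai ∩ Anders: 05:45–06:00, 09:00–09:45, 10:45–11:45.
Nikolai ∩ Anders ∩ Uma: 05:45–06:00, 10:45–11:45.
Windows ≥ 30 min: 10:45–11:45.

10:45–11:45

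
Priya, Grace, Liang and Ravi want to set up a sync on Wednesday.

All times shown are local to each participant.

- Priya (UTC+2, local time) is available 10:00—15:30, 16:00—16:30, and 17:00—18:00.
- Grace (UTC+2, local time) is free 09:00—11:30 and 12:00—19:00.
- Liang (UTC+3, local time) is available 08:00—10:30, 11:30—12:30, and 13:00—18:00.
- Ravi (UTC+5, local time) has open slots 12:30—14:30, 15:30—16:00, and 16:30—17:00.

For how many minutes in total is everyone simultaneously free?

120 minutes

Priya → UTC: 08:00–13:30, 14:00–14:30, 15:00–16:00.
Grace → UTC: 07:00–09:30, 10:00–17:00.
Liang → UTC: 05:00–07:30, 08:30–09:30, 10:00–15:00.
Ravi → UTC: 07:30–09:30, 10:30–11:00, 11:30–12:00.
Priya ∩ Grace: 08:00–09:30, 10:00–13:30, 14:00–14:30, 15:00–16:00.
Priya ∩ Grace ∩ Liang: 08:30–09:30, 10:00–13:30, 14:00–14:30.
Priya ∩ Grace ∩ Liang ∩ Ravi: 08:30–09:30, 10:30–11:00, 11:30–12:00.
Total common minutes: 60 + 30 + 30 = 120.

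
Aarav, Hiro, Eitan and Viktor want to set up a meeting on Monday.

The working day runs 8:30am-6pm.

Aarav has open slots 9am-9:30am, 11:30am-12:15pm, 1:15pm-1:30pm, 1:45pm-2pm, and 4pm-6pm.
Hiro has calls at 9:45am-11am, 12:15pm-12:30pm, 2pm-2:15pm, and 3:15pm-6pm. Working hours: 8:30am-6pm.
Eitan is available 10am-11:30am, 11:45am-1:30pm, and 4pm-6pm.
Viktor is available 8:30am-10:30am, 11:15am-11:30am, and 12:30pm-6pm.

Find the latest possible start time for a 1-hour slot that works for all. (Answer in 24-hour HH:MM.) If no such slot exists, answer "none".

Hiro free within 08:30–18:00: 08:30–09:45, 11:00–12:15, 12:30–14:00, 14:15–15:15.
Aarav ∩ Hiro: 09:00–09:30, 11:30–12:15, 13:15–13:30, 13:45–14:00.
Aarav ∩ Hiro ∩ Eitan: 11:45–12:15, 13:15–13:30.
Aarav ∩ Hiro ∩ Eitan ∩ Viktor: 13:15–13:30.
Windows ≥ 60 min: (none).

none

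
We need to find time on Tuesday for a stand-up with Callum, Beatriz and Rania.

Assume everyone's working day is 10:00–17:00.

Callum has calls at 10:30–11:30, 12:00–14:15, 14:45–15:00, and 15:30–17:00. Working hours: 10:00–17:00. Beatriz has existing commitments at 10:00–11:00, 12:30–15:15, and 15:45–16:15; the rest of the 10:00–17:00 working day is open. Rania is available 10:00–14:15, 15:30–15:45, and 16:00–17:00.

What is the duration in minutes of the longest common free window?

Callum free within 10:00–17:00: 10:00–10:30, 11:30–12:00, 14:15–14:45, 15:00–15:30.
Beatriz free within 10:00–17:00: 11:00–12:30, 15:15–15:45, 16:15–17:00.
Callum ∩ Beatriz: 11:30–12:00, 15:15–15:30.
Callum ∩ Beatriz ∩ Rania: 11:30–12:00.
Single common window of 30 minutes.

30 minutes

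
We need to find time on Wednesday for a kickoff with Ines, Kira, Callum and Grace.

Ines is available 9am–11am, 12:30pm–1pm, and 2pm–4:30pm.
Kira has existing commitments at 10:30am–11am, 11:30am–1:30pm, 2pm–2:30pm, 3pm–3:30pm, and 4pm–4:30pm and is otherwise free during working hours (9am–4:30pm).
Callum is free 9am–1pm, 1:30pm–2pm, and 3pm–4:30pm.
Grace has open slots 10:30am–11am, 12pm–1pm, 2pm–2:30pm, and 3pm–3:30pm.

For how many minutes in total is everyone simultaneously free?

Kira free within 09:00–16:30: 09:00–10:30, 11:00–11:30, 13:30–14:00, 14:30–15:00, 15:30–16:00.
Ines ∩ Kira: 09:00–10:30, 14:30–15:00, 15:30–16:00.
Ines ∩ Kira ∩ Callum: 09:00–10:30, 15:30–16:00.
Ines ∩ Kira ∩ Callum ∩ Grace: (none).
Total common minutes: 0.

0 minutes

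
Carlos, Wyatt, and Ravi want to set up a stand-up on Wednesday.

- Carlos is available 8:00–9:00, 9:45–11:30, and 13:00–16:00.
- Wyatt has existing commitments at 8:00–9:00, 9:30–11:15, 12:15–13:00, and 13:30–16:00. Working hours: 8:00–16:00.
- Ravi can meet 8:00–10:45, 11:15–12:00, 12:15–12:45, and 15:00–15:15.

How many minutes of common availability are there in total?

15 minutes

Wyatt free within 08:00–16:00: 09:00–09:30, 11:15–12:15, 13:00–13:30.
Carlos ∩ Wyatt: 11:15–11:30, 13:00–13:30.
Carlos ∩ Wyatt ∩ Ravi: 11:15–11:30.
Total common minutes: 15.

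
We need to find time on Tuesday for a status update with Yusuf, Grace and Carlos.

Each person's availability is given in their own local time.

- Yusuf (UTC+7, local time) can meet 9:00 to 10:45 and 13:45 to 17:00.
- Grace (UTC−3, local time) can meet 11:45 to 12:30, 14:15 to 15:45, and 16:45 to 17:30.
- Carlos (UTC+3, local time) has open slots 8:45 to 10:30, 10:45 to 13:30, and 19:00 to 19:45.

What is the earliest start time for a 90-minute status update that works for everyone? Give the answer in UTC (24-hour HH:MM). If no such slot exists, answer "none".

none

Yusuf → UTC: 02:00–03:45, 06:45–10:00.
Grace → UTC: 14:45–15:30, 17:15–18:45, 19:45–20:30.
Carlos → UTC: 05:45–07:30, 07:45–10:30, 16:00–16:45.
Yusuf ∩ Grace: (none).
Yusuf ∩ Grace ∩ Carlos: (none).
Windows ≥ 90 min: (none).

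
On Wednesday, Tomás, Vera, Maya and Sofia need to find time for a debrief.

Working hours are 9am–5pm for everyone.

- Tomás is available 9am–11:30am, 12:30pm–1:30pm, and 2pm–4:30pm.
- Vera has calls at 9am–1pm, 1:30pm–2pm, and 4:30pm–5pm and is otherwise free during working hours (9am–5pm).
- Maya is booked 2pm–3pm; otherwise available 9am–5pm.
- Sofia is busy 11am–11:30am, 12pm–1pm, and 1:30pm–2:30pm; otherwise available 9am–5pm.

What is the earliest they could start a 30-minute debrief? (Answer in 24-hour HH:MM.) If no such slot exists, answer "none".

13:00

Vera free within 09:00–17:00: 13:00–13:30, 14:00–16:30.
Maya free within 09:00–17:00: 09:00–14:00, 15:00–17:00.
Sofia free within 09:00–17:00: 09:00–11:00, 11:30–12:00, 13:00–13:30, 14:30–17:00.
Tomás ∩ Vera: 13:00–13:30, 14:00–16:30.
Tomás ∩ Vera ∩ Maya: 13:00–13:30, 15:00–16:30.
Tomás ∩ Vera ∩ Maya ∩ Sofia: 13:00–13:30, 15:00–16:30.
Windows ≥ 30 min: 13:00–13:30, 15:00–16:30.
Earliest such window starts at 13:00.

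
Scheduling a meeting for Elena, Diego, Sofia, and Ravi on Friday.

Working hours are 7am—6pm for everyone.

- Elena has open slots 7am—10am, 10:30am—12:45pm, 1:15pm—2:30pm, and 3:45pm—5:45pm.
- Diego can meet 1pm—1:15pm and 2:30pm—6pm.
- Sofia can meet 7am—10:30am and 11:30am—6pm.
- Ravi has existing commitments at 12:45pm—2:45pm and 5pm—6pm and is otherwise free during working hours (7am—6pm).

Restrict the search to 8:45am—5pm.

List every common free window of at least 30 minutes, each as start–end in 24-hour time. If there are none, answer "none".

15:45–17:00

Ravi free within 07:00–18:00: 07:00–12:45, 14:45–17:00.
Elena ∩ Diego: 15:45–17:45.
Elena ∩ Diego ∩ Sofia: 15:45–17:45.
Elena ∩ Diego ∩ Sofia ∩ Ravi: 15:45–17:00.
Restricted to 08:45–17:00: 15:45–17:00.
Windows ≥ 30 min: 15:45–17:00.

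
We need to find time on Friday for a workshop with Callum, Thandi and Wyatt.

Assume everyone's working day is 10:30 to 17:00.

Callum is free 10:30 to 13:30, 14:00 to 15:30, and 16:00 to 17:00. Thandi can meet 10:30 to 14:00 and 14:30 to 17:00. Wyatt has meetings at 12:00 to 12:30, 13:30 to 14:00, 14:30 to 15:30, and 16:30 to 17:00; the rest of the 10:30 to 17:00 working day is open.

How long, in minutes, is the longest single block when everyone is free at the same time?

90 minutes

Wyatt free within 10:30–17:00: 10:30–12:00, 12:30–13:30, 14:00–14:30, 15:30–16:30.
Callum ∩ Thandi: 10:30–13:30, 14:30–15:30, 16:00–17:00.
Callum ∩ Thandi ∩ Wyatt: 10:30–12:00, 12:30–13:30, 16:00–16:30.
Common window lengths: 90, 60, 30 min; longest is 90.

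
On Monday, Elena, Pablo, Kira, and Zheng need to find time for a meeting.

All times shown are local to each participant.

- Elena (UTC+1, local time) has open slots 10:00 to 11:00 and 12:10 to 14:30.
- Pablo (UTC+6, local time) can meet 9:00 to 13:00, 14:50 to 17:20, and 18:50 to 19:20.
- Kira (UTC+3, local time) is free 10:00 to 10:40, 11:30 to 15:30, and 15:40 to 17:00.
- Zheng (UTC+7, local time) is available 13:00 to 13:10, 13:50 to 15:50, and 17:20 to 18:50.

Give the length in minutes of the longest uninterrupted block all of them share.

10 minutes

Elena → UTC: 09:00–10:00, 11:10–13:30.
Pablo → UTC: 03:00–07:00, 08:50–11:20, 12:50–13:20.
Kira → UTC: 07:00–07:40, 08:30–12:30, 12:40–14:00.
Zheng → UTC: 06:00–06:10, 06:50–08:50, 10:20–11:50.
Elena ∩ Pablo: 09:00–10:00, 11:10–11:20, 12:50–13:20.
Elena ∩ Pablo ∩ Kira: 09:00–10:00, 11:10–11:20, 12:50–13:20.
Elena ∩ Pablo ∩ Kira ∩ Zheng: 11:10–11:20.
Single common window of 10 minutes.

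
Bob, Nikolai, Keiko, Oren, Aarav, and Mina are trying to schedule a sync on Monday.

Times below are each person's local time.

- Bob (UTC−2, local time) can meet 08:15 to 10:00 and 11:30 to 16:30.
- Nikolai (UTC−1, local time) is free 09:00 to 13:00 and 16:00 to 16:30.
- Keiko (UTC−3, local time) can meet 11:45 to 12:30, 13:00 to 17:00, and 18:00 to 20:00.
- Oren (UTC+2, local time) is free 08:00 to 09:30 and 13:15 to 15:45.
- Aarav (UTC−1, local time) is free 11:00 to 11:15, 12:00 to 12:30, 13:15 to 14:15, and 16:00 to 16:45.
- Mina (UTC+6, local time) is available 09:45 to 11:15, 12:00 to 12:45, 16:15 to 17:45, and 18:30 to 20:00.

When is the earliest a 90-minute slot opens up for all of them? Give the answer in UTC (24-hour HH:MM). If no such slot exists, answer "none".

none

Bob → UTC: 10:15–12:00, 13:30–18:30.
Nikolai → UTC: 10:00–14:00, 17:00–17:30.
Keiko → UTC: 14:45–15:30, 16:00–20:00, 21:00–23:00.
Oren → UTC: 06:00–07:30, 11:15–13:45.
Aarav → UTC: 12:00–12:15, 13:00–13:30, 14:15–15:15, 17:00–17:45.
Mina → UTC: 03:45–05:15, 06:00–06:45, 10:15–11:45, 12:30–14:00.
Bob ∩ Nikolai: 10:15–12:00, 13:30–14:00, 17:00–17:30.
Bob ∩ Nikolai ∩ Keiko: 17:00–17:30.
Bob ∩ Nikolai ∩ Keiko ∩ Oren: (none).
Bob ∩ Nikolai ∩ Keiko ∩ Oren ∩ Aarav: (none).
Bob ∩ Nikolai ∩ Keiko ∩ Oren ∩ Aarav ∩ Mina: (none).
Windows ≥ 90 min: (none).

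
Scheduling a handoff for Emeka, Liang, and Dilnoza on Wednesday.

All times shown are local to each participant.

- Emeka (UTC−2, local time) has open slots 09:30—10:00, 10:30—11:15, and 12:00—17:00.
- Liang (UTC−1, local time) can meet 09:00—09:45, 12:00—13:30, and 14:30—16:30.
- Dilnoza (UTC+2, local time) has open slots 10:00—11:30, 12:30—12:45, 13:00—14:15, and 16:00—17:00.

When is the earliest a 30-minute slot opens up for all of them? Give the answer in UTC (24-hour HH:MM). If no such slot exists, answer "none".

Emeka → UTC: 11:30–12:00, 12:30–13:15, 14:00–19:00.
Liang → UTC: 10:00–10:45, 13:00–14:30, 15:30–17:30.
Dilnoza → UTC: 08:00–09:30, 10:30–10:45, 11:00–12:15, 14:00–15:00.
Emeka ∩ Liang: 13:00–13:15, 14:00–14:30, 15:30–17:30.
Emeka ∩ Liang ∩ Dilnoza: 14:00–14:30.
Windows ≥ 30 min: 14:00–14:30.
Earliest such window starts at 14:00.

14:00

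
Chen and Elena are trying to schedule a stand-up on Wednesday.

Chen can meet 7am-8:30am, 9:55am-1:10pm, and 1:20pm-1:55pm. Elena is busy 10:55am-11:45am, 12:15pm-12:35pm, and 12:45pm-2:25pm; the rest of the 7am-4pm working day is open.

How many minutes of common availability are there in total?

Elena free within 07:00–16:00: 07:00–10:55, 11:45–12:15, 12:35–12:45, 14:25–16:00.
Chen ∩ Elena: 07:00–08:30, 09:55–10:55, 11:45–12:15, 12:35–12:45.
Total common minutes: 90 + 60 + 30 + 10 = 190.

190 minutes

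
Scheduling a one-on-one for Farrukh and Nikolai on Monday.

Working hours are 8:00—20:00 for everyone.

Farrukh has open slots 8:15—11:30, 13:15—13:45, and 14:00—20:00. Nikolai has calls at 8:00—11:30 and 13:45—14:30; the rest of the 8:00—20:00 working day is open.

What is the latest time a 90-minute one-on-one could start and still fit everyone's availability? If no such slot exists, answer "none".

Nikolai free within 08:00–20:00: 11:30–13:45, 14:30–20:00.
Farrukh ∩ Nikolai: 13:15–13:45, 14:30–20:00.
Windows ≥ 90 min: 14:30–20:00.
Latest start in the last window 14:30–20:00 is 20:00 − 90 min = 18:30.

18:30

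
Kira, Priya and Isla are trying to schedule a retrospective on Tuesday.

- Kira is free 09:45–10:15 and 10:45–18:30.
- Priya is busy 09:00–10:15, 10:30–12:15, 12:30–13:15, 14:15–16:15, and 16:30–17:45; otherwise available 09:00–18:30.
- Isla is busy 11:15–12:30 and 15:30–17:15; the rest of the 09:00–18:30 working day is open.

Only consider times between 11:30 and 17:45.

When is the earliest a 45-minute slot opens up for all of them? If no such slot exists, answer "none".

13:15

Priya free within 09:00–18:30: 10:15–10:30, 12:15–12:30, 13:15–14:15, 16:15–16:30, 17:45–18:30.
Isla free within 09:00–18:30: 09:00–11:15, 12:30–15:30, 17:15–18:30.
Kira ∩ Priya: 12:15–12:30, 13:15–14:15, 16:15–16:30, 17:45–18:30.
Kira ∩ Priya ∩ Isla: 13:15–14:15, 17:45–18:30.
Restricted to 11:30–17:45: 13:15–14:15.
Windows ≥ 45 min: 13:15–14:15.
Earliest such window starts at 13:15.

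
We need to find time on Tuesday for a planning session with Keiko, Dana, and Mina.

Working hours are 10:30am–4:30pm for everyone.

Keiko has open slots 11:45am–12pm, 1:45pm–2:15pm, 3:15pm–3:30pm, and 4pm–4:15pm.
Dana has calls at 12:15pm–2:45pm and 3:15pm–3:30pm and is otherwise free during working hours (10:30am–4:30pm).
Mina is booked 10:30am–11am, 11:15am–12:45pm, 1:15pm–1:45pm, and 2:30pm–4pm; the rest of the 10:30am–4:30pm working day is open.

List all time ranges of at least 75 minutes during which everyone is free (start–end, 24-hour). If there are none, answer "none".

Dana free within 10:30–16:30: 10:30–12:15, 14:45–15:15, 15:30–16:30.
Mina free within 10:30–16:30: 11:00–11:15, 12:45–13:15, 13:45–14:30, 16:00–16:30.
Keiko ∩ Dana: 11:45–12:00, 16:00–16:15.
Keiko ∩ Dana ∩ Mina: 16:00–16:15.
Windows ≥ 75 min: (none).

none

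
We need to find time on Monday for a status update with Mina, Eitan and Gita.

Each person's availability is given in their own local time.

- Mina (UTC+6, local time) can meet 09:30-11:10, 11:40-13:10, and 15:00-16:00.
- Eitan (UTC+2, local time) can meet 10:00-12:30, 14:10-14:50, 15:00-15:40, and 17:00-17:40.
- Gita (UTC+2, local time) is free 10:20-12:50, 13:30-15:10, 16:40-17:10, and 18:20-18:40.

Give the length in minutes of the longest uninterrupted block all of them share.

Mina → UTC: 03:30–05:10, 05:40–07:10, 09:00–10:00.
Eitan → UTC: 08:00–10:30, 12:10–12:50, 13:00–13:40, 15:00–15:40.
Gita → UTC: 08:20–10:50, 11:30–13:10, 14:40–15:10, 16:20–16:40.
Mina ∩ Eitan: 09:00–10:00.
Mina ∩ Eitan ∩ Gita: 09:00–10:00.
Single common window of 60 minutes.

60 minutes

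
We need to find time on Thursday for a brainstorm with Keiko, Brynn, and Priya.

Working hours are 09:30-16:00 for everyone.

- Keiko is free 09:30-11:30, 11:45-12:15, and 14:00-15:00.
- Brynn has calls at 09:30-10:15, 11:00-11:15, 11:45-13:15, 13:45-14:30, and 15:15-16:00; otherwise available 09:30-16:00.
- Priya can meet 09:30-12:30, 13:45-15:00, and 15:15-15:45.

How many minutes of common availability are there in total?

Brynn free within 09:30–16:00: 10:15–11:00, 11:15–11:45, 13:15–13:45, 14:30–15:15.
Keiko ∩ Brynn: 10:15–11:00, 11:15–11:30, 14:30–15:00.
Keiko ∩ Brynn ∩ Priya: 10:15–11:00, 11:15–11:30, 14:30–15:00.
Total common minutes: 45 + 15 + 30 = 90.

90 minutes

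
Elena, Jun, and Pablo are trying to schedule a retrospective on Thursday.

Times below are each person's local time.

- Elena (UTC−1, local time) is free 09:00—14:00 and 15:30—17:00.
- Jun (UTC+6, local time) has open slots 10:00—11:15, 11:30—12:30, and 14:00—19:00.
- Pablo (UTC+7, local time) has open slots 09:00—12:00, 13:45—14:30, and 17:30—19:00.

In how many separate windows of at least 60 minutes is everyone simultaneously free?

1

Elena → UTC: 10:00–15:00, 16:30–18:00.
Jun → UTC: 04:00–05:15, 05:30–06:30, 08:00–13:00.
Pablo → UTC: 02:00–05:00, 06:45–07:30, 10:30–12:00.
Elena ∩ Jun: 10:00–13:00.
Elena ∩ Jun ∩ Pablo: 10:30–12:00.
Windows ≥ 60 min: 10:30–12:00.
That's 1 window.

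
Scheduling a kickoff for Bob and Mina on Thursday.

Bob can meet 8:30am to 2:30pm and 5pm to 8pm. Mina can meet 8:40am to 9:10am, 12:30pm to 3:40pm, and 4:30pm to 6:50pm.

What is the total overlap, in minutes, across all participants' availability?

260 minutes

Bob ∩ Mina: 08:40–09:10, 12:30–14:30, 17:00–18:50.
Total common minutes: 30 + 120 + 110 = 260.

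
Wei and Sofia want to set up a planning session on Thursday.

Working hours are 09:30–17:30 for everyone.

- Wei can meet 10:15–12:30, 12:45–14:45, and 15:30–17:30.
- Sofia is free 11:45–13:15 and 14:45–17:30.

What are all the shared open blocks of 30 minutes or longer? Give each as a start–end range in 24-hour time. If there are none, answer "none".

11:45–12:30, 12:45–13:15, 15:30–17:30

Wei ∩ Sofia: 11:45–12:30, 12:45–13:15, 15:30–17:30.
Windows ≥ 30 min: 11:45–12:30, 12:45–13:15, 15:30–17:30.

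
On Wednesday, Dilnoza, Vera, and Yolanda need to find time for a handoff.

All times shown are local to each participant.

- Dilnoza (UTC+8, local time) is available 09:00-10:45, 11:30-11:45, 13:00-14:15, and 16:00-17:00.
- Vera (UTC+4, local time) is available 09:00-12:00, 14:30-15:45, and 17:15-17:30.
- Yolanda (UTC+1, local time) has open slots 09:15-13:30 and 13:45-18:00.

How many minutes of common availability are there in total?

Dilnoza → UTC: 01:00–02:45, 03:30–03:45, 05:00–06:15, 08:00–09:00.
Vera → UTC: 05:00–08:00, 10:30–11:45, 13:15–13:30.
Yolanda → UTC: 08:15–12:30, 12:45–17:00.
Dilnoza ∩ Vera: 05:00–06:15.
Dilnoza ∩ Vera ∩ Yolanda: (none).
Total common minutes: 0.

0 minutes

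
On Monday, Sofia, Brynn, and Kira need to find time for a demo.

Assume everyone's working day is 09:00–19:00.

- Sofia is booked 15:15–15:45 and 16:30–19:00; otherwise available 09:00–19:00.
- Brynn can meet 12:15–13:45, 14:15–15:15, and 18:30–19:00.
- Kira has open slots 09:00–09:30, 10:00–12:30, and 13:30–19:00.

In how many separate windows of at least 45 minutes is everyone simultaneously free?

1

Sofia free within 09:00–19:00: 09:00–15:15, 15:45–16:30.
Sofia ∩ Brynn: 12:15–13:45, 14:15–15:15.
Sofia ∩ Brynn ∩ Kira: 12:15–12:30, 13:30–13:45, 14:15–15:15.
Windows ≥ 45 min: 14:15–15:15.
That's 1 window.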